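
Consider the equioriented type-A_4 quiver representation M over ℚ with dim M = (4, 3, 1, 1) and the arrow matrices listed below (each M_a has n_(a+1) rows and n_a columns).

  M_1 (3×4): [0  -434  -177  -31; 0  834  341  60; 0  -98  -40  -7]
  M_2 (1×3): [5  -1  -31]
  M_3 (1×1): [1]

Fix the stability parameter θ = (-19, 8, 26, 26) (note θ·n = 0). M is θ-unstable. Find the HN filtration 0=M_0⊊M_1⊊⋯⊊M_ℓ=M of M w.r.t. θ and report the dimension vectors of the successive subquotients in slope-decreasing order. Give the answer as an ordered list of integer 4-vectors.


Barcode: M ≅ I[1,1], I[1,2]^2, I[1,4]. HN layers by μ_θ (3 steps, strictly decreasing):
  μ^(1)=26; μ^(2)=8; μ^(3)=-19

((0, 0, 1, 1); (0, 3, 0, 0); (4, 0, 0, 0))


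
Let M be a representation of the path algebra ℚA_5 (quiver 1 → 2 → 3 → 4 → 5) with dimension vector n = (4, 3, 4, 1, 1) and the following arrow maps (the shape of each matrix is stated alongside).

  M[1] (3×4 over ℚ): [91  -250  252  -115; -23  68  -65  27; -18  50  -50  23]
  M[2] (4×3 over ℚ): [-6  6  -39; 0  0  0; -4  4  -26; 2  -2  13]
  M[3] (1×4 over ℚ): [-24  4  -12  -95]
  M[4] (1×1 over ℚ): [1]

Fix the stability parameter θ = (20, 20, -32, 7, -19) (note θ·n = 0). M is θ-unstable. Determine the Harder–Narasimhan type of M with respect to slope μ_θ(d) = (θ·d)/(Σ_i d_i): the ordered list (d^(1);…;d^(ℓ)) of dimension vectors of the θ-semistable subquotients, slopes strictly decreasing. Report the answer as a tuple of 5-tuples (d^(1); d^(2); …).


Interval decomposition of M: I[1,1], I[1,2]^2, I[1,5], I[3,3]^3.
HN type (ℓ=3): μ^(1)=20; μ^(2)=-4/5; μ^(3)=-32

((3, 2, 0, 0, 0); (1, 1, 1, 1, 1); (0, 0, 3, 0, 0))


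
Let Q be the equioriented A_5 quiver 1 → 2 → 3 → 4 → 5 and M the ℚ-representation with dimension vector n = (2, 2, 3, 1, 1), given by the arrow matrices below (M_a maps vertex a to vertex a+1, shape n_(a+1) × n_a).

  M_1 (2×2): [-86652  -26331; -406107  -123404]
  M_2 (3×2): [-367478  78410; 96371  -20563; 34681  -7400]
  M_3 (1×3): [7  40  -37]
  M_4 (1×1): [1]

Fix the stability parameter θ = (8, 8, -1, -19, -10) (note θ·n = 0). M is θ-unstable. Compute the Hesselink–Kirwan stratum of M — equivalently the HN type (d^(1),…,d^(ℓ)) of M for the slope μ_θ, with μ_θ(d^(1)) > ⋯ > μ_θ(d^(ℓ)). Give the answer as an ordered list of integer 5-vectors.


Via rank(M_{q-1}∘⋯∘M_p): M ≅ I[1,3], I[1,5], I[3,3].
μ_θ-semistable layers: μ^(1)=5; μ^(2)=-1; μ^(3)=-14/5

((1, 1, 1, 0, 0); (0, 0, 1, 0, 0); (1, 1, 1, 1, 1))


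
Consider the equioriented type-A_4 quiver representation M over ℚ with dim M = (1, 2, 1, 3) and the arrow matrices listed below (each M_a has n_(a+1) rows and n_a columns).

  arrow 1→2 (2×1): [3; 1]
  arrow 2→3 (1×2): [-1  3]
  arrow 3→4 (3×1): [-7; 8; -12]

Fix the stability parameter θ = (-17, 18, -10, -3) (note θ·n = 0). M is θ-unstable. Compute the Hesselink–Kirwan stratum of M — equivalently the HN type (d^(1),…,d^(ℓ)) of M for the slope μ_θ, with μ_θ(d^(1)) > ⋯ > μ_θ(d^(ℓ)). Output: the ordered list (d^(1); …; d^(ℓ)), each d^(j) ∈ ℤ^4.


Barcode: M ≅ I[1,2], I[2,4], I[4,4]^2. HN layers by μ_θ (4 steps, strictly decreasing):
  μ^(1)=18; μ^(2)=5/3; μ^(3)=-3; μ^(4)=-17

((0, 1, 0, 0); (0, 1, 1, 1); (0, 0, 0, 2); (1, 0, 0, 0))


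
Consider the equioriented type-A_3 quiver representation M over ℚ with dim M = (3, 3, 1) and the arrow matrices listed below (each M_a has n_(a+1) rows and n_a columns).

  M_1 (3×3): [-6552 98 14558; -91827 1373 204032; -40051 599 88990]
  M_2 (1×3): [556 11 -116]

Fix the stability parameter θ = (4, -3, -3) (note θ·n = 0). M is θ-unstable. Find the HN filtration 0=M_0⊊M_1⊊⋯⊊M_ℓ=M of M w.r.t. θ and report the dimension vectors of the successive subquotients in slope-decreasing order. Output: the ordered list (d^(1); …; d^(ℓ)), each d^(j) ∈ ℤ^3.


Interval decomposition of M: I[1,1], I[1,2], I[1,3], I[2,2].
HN type (ℓ=4): μ^(1)=4; μ^(2)=1/2; μ^(3)=-2/3; μ^(4)=-3

((1, 0, 0); (1, 1, 0); (1, 1, 1); (0, 1, 0))


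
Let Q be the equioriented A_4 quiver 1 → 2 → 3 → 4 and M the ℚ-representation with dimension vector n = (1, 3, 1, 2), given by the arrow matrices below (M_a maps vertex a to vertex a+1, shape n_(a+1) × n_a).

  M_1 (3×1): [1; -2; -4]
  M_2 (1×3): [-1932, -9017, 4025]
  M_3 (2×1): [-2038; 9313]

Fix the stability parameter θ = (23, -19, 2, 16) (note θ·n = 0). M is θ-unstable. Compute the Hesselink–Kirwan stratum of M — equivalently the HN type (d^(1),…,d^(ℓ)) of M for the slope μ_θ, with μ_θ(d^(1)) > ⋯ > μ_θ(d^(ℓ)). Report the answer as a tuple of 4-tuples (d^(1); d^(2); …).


Barcode: M ≅ I[1,4], I[2,2]^2, I[4,4]. HN layers by μ_θ (3 steps, strictly decreasing):
  μ^(1)=16; μ^(2)=2; μ^(3)=-19

((0, 0, 0, 2); (1, 1, 1, 0); (0, 2, 0, 0))


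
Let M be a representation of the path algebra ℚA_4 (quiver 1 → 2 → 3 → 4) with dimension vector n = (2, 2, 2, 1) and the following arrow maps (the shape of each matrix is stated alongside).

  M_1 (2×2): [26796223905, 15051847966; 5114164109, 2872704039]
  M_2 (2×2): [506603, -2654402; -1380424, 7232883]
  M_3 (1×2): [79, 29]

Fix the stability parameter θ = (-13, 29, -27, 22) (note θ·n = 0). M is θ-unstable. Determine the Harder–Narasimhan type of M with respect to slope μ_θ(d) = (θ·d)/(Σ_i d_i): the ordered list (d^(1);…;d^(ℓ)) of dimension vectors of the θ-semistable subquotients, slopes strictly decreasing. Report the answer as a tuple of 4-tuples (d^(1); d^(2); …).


Interval decomposition of M: I[1,3], I[1,4].
HN type (ℓ=3): μ^(1)=22; μ^(2)=1; μ^(3)=-13

((0, 0, 0, 1); (0, 2, 2, 0); (2, 0, 0, 0))


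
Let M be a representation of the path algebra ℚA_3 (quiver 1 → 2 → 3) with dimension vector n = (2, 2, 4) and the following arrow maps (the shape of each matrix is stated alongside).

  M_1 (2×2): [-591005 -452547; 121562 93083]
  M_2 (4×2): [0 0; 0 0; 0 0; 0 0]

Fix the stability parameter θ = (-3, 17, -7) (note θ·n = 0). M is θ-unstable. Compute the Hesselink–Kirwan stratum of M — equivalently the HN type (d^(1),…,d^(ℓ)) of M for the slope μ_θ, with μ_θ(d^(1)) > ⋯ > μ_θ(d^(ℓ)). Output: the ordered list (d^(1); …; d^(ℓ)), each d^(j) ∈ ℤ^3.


Barcode: M ≅ I[1,2]^2, I[3,3]^4. HN layers by μ_θ (3 steps, strictly decreasing):
  μ^(1)=17; μ^(2)=-3; μ^(3)=-7

((0, 2, 0); (2, 0, 0); (0, 0, 4))


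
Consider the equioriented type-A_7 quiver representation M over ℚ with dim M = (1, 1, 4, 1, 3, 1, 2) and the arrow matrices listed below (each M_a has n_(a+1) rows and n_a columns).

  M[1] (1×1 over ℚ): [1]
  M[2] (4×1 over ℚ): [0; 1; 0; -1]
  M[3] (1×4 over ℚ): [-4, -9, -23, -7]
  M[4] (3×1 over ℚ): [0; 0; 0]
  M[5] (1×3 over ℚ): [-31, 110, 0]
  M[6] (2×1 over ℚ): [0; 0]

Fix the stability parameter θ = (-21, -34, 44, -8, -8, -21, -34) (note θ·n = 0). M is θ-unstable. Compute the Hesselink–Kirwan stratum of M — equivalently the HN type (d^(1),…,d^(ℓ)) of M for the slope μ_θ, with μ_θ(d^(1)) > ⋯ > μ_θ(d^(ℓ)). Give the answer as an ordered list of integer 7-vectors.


Barcode: M ≅ I[1,4], I[3,3]^3, I[5,5]^2, I[5,6], I[7,7]^2. HN layers by μ_θ (6 steps, strictly decreasing):
  μ^(1)=44; μ^(2)=18; μ^(3)=-8; μ^(4)=-29/2; μ^(5)=-55/2; μ^(6)=-34

((0, 0, 3, 0, 0, 0, 0); (0, 0, 1, 1, 0, 0, 0); (0, 0, 0, 0, 2, 0, 0); (0, 0, 0, 0, 1, 1, 0); (1, 1, 0, 0, 0, 0, 0); (0, 0, 0, 0, 0, 0, 2))


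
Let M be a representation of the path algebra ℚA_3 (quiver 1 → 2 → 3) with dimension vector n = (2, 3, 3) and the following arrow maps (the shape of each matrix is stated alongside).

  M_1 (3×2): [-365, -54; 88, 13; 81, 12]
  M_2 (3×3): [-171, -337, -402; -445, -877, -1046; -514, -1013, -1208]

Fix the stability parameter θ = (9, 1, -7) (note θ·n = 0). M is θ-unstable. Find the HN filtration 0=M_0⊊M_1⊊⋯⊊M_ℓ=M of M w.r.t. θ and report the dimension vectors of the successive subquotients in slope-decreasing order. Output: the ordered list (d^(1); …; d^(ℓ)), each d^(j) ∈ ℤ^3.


Barcode: M ≅ I[1,3]^2, I[2,2], I[3,3]. HN layers by μ_θ (2 steps, strictly decreasing):
  μ^(1)=1; μ^(2)=-7

((2, 3, 2); (0, 0, 1))


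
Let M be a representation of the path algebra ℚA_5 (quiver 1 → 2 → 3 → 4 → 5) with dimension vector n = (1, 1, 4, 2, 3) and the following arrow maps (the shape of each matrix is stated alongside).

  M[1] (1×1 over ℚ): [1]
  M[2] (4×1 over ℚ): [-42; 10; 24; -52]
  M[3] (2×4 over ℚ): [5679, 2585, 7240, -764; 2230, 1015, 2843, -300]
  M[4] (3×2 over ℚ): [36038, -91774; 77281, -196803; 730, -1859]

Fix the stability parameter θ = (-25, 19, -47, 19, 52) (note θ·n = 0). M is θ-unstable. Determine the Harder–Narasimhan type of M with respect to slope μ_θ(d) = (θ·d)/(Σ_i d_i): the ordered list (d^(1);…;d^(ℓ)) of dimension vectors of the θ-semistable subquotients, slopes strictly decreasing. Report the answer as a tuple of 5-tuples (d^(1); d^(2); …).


Via rank(M_{q-1}∘⋯∘M_p): M ≅ I[1,5], I[3,3]^2, I[3,5], I[5,5].
μ_θ-semistable layers: μ^(1)=52; μ^(2)=19; μ^(3)=-14; μ^(4)=-25; μ^(5)=-47

((0, 0, 0, 0, 3); (0, 0, 0, 2, 0); (0, 1, 1, 0, 0); (1, 0, 0, 0, 0); (0, 0, 3, 0, 0))


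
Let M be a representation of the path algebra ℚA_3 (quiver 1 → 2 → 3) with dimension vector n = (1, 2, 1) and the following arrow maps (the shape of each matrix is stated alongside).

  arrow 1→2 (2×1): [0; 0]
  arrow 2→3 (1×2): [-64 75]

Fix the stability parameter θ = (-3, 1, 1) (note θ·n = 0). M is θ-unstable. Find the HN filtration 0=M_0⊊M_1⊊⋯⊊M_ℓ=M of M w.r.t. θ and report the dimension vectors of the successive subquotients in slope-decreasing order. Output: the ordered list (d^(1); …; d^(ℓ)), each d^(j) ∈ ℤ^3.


Via rank(M_{q-1}∘⋯∘M_p): M ≅ I[1,1], I[2,2], I[2,3].
μ_θ-semistable layers: μ^(1)=1; μ^(2)=-3

((0, 2, 1); (1, 0, 0))


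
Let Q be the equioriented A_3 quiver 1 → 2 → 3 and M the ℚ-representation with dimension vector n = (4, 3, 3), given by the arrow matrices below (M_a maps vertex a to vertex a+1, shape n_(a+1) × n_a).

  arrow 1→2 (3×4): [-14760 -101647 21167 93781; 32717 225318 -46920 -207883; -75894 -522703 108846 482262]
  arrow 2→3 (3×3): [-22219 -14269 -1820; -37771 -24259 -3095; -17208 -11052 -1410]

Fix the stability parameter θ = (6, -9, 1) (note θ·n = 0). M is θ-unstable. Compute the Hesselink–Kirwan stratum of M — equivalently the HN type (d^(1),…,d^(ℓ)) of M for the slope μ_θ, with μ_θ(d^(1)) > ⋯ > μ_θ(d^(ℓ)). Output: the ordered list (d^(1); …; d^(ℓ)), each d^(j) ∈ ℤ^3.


Via rank(M_{q-1}∘⋯∘M_p): M ≅ I[1,1], I[1,2], I[1,3]^2, I[3,3].
μ_θ-semistable layers: μ^(1)=6; μ^(2)=1; μ^(3)=-3/2

((1, 0, 0); (0, 0, 3); (3, 3, 0))


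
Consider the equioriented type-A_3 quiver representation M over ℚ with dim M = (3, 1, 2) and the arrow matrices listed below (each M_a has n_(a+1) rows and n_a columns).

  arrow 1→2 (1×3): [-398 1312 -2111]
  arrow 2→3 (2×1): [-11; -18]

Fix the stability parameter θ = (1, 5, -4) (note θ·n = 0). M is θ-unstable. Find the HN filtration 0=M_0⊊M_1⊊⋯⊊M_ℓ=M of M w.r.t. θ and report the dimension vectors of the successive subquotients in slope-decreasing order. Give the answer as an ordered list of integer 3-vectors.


Via rank(M_{q-1}∘⋯∘M_p): M ≅ I[1,1]^2, I[1,3], I[3,3].
μ_θ-semistable layers: μ^(1)=1; μ^(2)=2/3; μ^(3)=-4

((2, 0, 0); (1, 1, 1); (0, 0, 1))


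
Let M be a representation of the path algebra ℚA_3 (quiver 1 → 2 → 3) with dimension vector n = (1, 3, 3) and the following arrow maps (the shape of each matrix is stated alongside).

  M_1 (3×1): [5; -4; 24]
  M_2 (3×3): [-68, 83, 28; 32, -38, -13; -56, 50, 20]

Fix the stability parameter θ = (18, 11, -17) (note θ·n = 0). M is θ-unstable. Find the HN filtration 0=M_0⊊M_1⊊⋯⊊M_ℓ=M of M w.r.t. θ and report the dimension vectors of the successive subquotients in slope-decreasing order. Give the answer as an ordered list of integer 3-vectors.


Via rank(M_{q-1}∘⋯∘M_p): M ≅ I[1,2], I[2,3]^2, I[3,3].
μ_θ-semistable layers: μ^(1)=29/2; μ^(2)=-3; μ^(3)=-17

((1, 1, 0); (0, 2, 2); (0, 0, 1))


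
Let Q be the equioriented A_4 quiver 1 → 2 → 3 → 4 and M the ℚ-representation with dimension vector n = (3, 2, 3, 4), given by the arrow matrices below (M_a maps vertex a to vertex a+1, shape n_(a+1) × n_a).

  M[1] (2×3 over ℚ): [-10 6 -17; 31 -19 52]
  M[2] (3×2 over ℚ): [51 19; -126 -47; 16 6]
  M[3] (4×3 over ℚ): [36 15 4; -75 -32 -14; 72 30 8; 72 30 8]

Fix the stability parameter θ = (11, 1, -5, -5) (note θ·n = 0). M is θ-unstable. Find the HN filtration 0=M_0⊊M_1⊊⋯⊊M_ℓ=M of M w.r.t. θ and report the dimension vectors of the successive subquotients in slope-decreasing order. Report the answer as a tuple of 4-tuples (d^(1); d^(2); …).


Via rank(M_{q-1}∘⋯∘M_p): M ≅ I[1,1], I[1,4]^2, I[3,3], I[4,4]^2.
μ_θ-semistable layers: μ^(1)=11; μ^(2)=1/2; μ^(3)=-5

((1, 0, 0, 0); (2, 2, 2, 2); (0, 0, 1, 2))


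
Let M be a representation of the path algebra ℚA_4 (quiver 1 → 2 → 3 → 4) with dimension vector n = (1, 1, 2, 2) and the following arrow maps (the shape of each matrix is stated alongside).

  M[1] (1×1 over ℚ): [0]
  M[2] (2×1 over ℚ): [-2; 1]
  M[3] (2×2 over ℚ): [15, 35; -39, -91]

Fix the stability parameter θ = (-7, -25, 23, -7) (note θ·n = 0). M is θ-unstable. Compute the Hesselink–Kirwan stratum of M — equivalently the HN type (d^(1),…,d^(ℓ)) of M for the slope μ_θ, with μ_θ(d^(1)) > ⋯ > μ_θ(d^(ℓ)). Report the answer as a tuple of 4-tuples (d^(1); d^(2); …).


Interval decomposition of M: I[1,1], I[2,4], I[3,3], I[4,4].
HN type (ℓ=4): μ^(1)=23; μ^(2)=8; μ^(3)=-7; μ^(4)=-25

((0, 0, 1, 0); (0, 0, 1, 1); (1, 0, 0, 1); (0, 1, 0, 0))


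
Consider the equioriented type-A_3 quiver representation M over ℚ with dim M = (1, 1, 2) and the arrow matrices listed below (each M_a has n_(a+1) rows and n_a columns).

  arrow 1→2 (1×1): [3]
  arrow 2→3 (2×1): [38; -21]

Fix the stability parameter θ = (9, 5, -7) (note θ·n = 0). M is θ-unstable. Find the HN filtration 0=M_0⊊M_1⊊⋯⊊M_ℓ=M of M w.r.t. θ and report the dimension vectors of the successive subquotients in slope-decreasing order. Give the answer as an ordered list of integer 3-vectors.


Barcode: M ≅ I[1,3], I[3,3]. HN layers by μ_θ (2 steps, strictly decreasing):
  μ^(1)=7/3; μ^(2)=-7

((1, 1, 1); (0, 0, 1))


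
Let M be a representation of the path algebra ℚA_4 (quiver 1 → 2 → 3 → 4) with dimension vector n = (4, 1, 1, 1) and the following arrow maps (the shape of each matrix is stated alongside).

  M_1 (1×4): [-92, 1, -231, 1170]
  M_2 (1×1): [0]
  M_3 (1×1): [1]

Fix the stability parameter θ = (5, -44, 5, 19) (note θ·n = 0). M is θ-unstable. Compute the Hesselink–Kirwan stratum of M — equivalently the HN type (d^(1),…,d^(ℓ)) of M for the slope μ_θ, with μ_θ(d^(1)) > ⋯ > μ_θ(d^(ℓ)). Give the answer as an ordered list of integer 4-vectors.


Barcode: M ≅ I[1,1]^3, I[1,2], I[3,4]. HN layers by μ_θ (3 steps, strictly decreasing):
  μ^(1)=19; μ^(2)=5; μ^(3)=-39/2

((0, 0, 0, 1); (3, 0, 1, 0); (1, 1, 0, 0))


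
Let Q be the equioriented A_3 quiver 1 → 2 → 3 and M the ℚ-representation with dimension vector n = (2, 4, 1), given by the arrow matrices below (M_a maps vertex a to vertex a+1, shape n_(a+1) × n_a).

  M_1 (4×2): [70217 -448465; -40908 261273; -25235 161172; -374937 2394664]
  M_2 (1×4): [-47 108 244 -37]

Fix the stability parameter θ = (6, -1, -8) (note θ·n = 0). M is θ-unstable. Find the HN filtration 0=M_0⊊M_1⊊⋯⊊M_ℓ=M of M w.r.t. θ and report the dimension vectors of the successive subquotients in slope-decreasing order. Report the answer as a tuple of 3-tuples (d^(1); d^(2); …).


Barcode: M ≅ I[1,2], I[1,3], I[2,2]^2. HN layers by μ_θ (2 steps, strictly decreasing):
  μ^(1)=5/2; μ^(2)=-1

((1, 1, 0); (1, 3, 1))


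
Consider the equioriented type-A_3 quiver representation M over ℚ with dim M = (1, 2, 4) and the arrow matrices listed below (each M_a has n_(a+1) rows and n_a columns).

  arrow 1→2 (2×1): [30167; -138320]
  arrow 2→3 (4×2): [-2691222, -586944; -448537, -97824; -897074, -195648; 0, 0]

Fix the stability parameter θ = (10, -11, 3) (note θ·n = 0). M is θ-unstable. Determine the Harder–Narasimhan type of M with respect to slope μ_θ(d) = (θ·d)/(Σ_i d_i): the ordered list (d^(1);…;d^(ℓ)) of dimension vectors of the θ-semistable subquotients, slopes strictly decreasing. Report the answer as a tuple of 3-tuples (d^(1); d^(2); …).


Via rank(M_{q-1}∘⋯∘M_p): M ≅ I[1,3], I[2,2], I[3,3]^3.
μ_θ-semistable layers: μ^(1)=3; μ^(2)=-1/2; μ^(3)=-11

((0, 0, 4); (1, 1, 0); (0, 1, 0))


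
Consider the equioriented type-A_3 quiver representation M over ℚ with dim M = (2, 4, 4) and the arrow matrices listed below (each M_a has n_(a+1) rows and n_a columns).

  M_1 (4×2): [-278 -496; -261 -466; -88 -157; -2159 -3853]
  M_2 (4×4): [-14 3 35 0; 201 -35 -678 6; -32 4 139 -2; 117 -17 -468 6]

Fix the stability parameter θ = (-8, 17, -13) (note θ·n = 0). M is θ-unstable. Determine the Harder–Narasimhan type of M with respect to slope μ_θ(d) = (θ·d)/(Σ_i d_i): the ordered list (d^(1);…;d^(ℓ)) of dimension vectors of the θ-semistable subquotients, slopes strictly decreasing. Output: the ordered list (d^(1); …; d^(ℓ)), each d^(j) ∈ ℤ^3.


Interval decomposition of M: I[1,3]^2, I[2,2], I[2,3], I[3,3].
HN type (ℓ=4): μ^(1)=17; μ^(2)=2; μ^(3)=-8; μ^(4)=-13

((0, 1, 0); (0, 3, 3); (2, 0, 0); (0, 0, 1))


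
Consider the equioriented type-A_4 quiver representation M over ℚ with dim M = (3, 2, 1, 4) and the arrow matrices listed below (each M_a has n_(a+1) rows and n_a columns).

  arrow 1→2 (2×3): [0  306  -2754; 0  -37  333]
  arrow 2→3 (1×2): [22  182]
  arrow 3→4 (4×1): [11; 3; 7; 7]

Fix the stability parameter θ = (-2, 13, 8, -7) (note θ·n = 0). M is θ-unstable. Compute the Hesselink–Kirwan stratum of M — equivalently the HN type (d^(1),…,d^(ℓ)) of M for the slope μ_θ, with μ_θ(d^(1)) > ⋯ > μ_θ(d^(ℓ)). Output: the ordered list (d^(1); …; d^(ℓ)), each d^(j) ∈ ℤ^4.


Interval decomposition of M: I[1,1]^2, I[1,4], I[2,2], I[4,4]^3.
HN type (ℓ=4): μ^(1)=13; μ^(2)=14/3; μ^(3)=-2; μ^(4)=-7

((0, 1, 0, 0); (0, 1, 1, 1); (3, 0, 0, 0); (0, 0, 0, 3))


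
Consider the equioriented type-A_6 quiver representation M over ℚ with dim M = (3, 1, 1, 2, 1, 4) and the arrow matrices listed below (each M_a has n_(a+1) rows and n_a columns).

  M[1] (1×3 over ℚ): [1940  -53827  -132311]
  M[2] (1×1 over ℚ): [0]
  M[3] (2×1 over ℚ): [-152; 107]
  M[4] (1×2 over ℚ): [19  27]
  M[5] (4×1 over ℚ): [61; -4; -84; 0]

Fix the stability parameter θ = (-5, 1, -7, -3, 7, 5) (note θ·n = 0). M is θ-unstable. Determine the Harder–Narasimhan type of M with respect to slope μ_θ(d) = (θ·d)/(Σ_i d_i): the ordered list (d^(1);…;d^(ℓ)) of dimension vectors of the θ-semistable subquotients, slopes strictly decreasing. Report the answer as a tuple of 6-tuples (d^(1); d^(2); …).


Barcode: M ≅ I[1,1]^2, I[1,2], I[3,6], I[4,4], I[6,6]^3. HN layers by μ_θ (6 steps, strictly decreasing):
  μ^(1)=6; μ^(2)=5; μ^(3)=1; μ^(4)=-3; μ^(5)=-5; μ^(6)=-7

((0, 0, 0, 0, 1, 1); (0, 0, 0, 0, 0, 3); (0, 1, 0, 0, 0, 0); (0, 0, 0, 2, 0, 0); (3, 0, 0, 0, 0, 0); (0, 0, 1, 0, 0, 0))


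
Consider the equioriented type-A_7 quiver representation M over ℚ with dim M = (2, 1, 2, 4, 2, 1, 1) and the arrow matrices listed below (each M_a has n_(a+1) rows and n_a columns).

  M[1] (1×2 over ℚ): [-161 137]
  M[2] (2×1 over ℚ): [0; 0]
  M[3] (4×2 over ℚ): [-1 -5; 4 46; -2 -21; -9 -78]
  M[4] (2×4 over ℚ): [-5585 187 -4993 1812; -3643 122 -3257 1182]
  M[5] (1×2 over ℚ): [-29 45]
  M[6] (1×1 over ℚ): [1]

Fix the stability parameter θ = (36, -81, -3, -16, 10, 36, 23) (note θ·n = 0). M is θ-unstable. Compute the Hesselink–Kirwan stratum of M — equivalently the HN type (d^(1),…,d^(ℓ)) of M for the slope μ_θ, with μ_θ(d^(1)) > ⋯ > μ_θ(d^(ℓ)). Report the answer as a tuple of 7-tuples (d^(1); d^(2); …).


Barcode: M ≅ I[1,1], I[1,2], I[3,4], I[3,7], I[4,4], I[4,5]. HN layers by μ_θ (6 steps, strictly decreasing):
  μ^(1)=36; μ^(2)=59/2; μ^(3)=10; μ^(4)=-19/2; μ^(5)=-16; μ^(6)=-45/2

((1, 0, 0, 0, 0, 0, 0); (0, 0, 0, 0, 0, 1, 1); (0, 0, 0, 0, 2, 0, 0); (0, 0, 2, 2, 0, 0, 0); (0, 0, 0, 2, 0, 0, 0); (1, 1, 0, 0, 0, 0, 0))


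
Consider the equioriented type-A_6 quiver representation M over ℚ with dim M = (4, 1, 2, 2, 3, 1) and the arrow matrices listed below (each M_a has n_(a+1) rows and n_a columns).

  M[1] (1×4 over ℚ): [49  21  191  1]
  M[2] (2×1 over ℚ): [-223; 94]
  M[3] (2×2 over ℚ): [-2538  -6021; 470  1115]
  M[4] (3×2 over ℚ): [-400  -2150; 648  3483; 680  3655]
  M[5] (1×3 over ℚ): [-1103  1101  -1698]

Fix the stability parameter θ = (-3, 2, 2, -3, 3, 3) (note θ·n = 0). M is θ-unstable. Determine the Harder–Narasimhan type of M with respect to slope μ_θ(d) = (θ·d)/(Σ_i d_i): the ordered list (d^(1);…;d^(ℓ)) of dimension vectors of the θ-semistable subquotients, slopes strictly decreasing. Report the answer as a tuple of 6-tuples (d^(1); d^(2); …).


Barcode: M ≅ I[1,1]^3, I[1,3], I[3,6], I[4,4], I[5,5]^2. HN layers by μ_θ (4 steps, strictly decreasing):
  μ^(1)=3; μ^(2)=2; μ^(3)=-1/2; μ^(4)=-3

((0, 0, 0, 0, 3, 1); (0, 1, 1, 0, 0, 0); (0, 0, 1, 1, 0, 0); (4, 0, 0, 1, 0, 0))


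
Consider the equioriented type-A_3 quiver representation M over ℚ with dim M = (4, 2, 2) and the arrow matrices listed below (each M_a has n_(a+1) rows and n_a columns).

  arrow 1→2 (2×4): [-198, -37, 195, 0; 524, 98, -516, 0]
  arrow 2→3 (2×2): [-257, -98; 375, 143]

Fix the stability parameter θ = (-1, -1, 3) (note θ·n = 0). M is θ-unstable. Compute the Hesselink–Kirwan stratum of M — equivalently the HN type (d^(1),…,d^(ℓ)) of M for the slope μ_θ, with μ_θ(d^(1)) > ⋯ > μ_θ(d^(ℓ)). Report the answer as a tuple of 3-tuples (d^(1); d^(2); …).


Barcode: M ≅ I[1,1]^2, I[1,3]^2. HN layers by μ_θ (2 steps, strictly decreasing):
  μ^(1)=3; μ^(2)=-1

((0, 0, 2); (4, 2, 0))


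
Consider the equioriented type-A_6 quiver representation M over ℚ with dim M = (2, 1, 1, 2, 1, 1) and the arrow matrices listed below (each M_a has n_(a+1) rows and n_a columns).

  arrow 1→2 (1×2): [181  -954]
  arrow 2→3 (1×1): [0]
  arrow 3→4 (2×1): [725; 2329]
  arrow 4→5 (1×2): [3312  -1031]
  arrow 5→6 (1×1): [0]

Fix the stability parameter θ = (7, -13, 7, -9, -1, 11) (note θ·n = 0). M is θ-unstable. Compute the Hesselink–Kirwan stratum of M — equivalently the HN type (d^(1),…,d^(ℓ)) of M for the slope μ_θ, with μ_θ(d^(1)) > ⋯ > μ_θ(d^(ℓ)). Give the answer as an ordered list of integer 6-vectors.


Via rank(M_{q-1}∘⋯∘M_p): M ≅ I[1,1], I[1,2], I[3,5], I[4,4], I[6,6].
μ_θ-semistable layers: μ^(1)=11; μ^(2)=7; μ^(3)=-1; μ^(4)=-3; μ^(5)=-9

((0, 0, 0, 0, 0, 1); (1, 0, 0, 0, 0, 0); (0, 0, 1, 1, 1, 0); (1, 1, 0, 0, 0, 0); (0, 0, 0, 1, 0, 0))


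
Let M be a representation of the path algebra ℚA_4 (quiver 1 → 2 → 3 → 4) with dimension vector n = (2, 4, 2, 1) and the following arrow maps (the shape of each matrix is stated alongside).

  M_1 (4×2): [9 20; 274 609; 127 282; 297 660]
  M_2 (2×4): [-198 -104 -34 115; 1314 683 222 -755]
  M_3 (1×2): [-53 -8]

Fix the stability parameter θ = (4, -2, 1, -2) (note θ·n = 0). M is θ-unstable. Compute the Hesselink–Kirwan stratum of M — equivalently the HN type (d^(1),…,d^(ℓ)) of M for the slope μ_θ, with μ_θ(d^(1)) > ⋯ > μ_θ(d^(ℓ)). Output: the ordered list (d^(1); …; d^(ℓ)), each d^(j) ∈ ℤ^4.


Interval decomposition of M: I[1,3], I[1,4], I[2,2]^2.
HN type (ℓ=3): μ^(1)=1; μ^(2)=1/4; μ^(3)=-2

((1, 1, 1, 0); (1, 1, 1, 1); (0, 2, 0, 0))


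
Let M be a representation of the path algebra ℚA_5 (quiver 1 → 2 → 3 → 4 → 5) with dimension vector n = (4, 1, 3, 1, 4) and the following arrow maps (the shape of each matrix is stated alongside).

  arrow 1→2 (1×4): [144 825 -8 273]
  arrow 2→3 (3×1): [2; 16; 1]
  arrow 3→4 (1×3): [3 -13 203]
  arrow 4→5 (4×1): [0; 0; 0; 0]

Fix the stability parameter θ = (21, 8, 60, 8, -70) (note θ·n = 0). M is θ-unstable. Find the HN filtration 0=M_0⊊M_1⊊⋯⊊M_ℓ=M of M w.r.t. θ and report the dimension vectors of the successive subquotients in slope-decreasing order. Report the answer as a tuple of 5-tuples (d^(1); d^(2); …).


Via rank(M_{q-1}∘⋯∘M_p): M ≅ I[1,1]^3, I[1,4], I[3,3]^2, I[5,5]^4.
μ_θ-semistable layers: μ^(1)=60; μ^(2)=34; μ^(3)=21; μ^(4)=29/2; μ^(5)=-70

((0, 0, 2, 0, 0); (0, 0, 1, 1, 0); (3, 0, 0, 0, 0); (1, 1, 0, 0, 0); (0, 0, 0, 0, 4))


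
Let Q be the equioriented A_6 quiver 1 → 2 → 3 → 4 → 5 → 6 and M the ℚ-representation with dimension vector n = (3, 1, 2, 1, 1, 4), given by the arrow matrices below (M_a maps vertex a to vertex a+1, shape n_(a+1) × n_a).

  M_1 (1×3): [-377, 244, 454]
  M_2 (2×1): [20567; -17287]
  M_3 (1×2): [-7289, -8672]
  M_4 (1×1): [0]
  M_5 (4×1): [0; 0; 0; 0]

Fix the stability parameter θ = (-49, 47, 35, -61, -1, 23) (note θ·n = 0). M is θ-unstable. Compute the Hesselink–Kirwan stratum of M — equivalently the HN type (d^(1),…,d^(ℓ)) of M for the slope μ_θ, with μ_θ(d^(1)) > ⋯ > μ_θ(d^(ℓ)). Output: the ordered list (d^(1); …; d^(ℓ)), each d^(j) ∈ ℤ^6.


Via rank(M_{q-1}∘⋯∘M_p): M ≅ I[1,1]^2, I[1,4], I[3,3], I[5,5], I[6,6]^4.
μ_θ-semistable layers: μ^(1)=35; μ^(2)=23; μ^(3)=7; μ^(4)=-1; μ^(5)=-49

((0, 0, 1, 0, 0, 0); (0, 0, 0, 0, 0, 4); (0, 1, 1, 1, 0, 0); (0, 0, 0, 0, 1, 0); (3, 0, 0, 0, 0, 0))


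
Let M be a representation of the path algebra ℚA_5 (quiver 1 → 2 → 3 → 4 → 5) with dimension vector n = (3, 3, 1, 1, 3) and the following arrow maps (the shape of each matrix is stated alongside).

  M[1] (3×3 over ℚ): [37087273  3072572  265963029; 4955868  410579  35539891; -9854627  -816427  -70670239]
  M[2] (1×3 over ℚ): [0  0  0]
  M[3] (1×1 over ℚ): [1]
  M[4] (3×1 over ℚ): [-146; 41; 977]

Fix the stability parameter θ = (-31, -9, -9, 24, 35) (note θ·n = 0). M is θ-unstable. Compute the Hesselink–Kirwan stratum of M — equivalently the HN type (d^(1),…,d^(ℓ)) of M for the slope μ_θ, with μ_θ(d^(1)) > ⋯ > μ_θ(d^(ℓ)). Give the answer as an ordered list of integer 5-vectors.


Barcode: M ≅ I[1,2]^3, I[3,5], I[5,5]^2. HN layers by μ_θ (4 steps, strictly decreasing):
  μ^(1)=35; μ^(2)=24; μ^(3)=-9; μ^(4)=-31

((0, 0, 0, 0, 3); (0, 0, 0, 1, 0); (0, 3, 1, 0, 0); (3, 0, 0, 0, 0))


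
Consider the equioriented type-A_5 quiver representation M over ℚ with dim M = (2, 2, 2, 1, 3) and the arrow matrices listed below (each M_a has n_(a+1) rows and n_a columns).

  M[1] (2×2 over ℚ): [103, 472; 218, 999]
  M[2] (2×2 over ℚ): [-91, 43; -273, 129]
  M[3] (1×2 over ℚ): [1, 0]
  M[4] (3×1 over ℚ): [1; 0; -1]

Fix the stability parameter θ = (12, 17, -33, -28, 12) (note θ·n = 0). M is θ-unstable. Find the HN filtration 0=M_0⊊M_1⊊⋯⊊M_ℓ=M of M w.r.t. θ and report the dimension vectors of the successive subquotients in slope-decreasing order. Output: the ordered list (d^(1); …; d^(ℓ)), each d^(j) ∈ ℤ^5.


Via rank(M_{q-1}∘⋯∘M_p): M ≅ I[1,2], I[1,5], I[3,3], I[5,5]^2.
μ_θ-semistable layers: μ^(1)=17; μ^(2)=12; μ^(3)=-8; μ^(4)=-33

((0, 1, 0, 0, 0); (1, 0, 0, 0, 3); (1, 1, 1, 1, 0); (0, 0, 1, 0, 0))


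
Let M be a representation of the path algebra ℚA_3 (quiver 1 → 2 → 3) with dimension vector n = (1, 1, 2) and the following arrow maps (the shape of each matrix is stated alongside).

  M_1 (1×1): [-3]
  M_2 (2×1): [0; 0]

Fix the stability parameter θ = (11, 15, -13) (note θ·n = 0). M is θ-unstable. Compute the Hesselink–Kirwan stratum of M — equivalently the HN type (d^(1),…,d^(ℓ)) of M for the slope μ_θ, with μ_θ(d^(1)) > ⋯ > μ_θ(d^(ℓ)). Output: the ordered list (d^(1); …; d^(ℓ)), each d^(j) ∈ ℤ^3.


Barcode: M ≅ I[1,2], I[3,3]^2. HN layers by μ_θ (3 steps, strictly decreasing):
  μ^(1)=15; μ^(2)=11; μ^(3)=-13

((0, 1, 0); (1, 0, 0); (0, 0, 2))


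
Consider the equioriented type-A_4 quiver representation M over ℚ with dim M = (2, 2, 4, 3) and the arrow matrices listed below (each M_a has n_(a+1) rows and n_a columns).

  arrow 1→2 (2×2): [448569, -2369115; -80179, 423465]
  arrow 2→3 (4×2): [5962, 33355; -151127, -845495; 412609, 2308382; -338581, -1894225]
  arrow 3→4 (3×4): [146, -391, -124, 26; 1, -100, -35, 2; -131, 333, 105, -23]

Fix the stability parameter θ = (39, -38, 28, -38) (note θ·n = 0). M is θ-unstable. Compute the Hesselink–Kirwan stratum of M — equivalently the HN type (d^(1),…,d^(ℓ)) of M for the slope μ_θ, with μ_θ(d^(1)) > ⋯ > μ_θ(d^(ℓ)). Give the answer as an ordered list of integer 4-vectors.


Barcode: M ≅ I[1,1], I[1,3], I[2,4], I[3,4]^2. HN layers by μ_θ (5 steps, strictly decreasing):
  μ^(1)=39; μ^(2)=28; μ^(3)=1/2; μ^(4)=-5; μ^(5)=-38

((1, 0, 0, 0); (0, 0, 1, 0); (1, 1, 0, 0); (0, 0, 3, 3); (0, 1, 0, 0))


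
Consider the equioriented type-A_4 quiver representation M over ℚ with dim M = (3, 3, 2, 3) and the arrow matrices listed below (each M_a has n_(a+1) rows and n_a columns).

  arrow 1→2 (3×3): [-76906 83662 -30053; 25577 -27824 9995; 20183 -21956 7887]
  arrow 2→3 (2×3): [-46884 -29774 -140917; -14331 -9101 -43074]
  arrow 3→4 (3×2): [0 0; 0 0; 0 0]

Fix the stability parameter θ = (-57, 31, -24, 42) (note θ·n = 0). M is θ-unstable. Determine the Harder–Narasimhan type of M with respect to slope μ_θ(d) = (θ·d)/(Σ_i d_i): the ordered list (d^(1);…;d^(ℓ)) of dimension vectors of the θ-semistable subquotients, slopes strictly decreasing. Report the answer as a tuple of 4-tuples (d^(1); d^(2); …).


Via rank(M_{q-1}∘⋯∘M_p): M ≅ I[1,1], I[1,3]^2, I[2,2], I[4,4]^3.
μ_θ-semistable layers: μ^(1)=42; μ^(2)=31; μ^(3)=7/2; μ^(4)=-57

((0, 0, 0, 3); (0, 1, 0, 0); (0, 2, 2, 0); (3, 0, 0, 0))


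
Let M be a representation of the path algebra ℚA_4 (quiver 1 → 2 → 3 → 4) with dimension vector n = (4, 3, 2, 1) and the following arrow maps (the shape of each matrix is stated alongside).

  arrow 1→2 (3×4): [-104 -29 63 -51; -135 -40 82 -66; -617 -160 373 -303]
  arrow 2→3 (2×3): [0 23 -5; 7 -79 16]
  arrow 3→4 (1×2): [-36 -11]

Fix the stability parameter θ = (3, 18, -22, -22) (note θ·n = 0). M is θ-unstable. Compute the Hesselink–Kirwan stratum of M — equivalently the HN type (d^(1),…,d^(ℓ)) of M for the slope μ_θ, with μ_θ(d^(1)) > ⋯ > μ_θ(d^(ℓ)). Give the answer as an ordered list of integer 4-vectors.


Via rank(M_{q-1}∘⋯∘M_p): M ≅ I[1,1], I[1,2], I[1,3], I[1,4].
μ_θ-semistable layers: μ^(1)=18; μ^(2)=3; μ^(3)=-1/3; μ^(4)=-23/4

((0, 1, 0, 0); (2, 0, 0, 0); (1, 1, 1, 0); (1, 1, 1, 1))


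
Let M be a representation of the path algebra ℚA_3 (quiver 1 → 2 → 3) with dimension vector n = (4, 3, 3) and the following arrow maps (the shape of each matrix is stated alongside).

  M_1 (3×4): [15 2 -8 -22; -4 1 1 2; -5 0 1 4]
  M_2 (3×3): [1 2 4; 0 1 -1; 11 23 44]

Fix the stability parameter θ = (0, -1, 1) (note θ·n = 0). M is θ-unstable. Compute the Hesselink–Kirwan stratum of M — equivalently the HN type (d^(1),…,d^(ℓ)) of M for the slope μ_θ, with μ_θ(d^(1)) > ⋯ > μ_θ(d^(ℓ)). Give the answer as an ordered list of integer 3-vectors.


Interval decomposition of M: I[1,1], I[1,3]^3.
HN type (ℓ=3): μ^(1)=1; μ^(2)=0; μ^(3)=-1/2

((0, 0, 3); (1, 0, 0); (3, 3, 0))


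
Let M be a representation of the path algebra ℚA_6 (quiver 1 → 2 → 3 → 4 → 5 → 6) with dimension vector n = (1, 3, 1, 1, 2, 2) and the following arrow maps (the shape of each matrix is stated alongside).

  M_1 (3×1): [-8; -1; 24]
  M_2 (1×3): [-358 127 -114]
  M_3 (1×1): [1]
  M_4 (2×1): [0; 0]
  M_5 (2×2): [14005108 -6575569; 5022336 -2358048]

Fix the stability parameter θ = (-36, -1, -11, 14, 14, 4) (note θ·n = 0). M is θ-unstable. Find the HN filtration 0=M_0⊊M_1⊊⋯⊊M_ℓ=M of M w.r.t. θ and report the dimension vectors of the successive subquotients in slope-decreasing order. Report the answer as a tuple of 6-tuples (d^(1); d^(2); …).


Interval decomposition of M: I[1,4], I[2,2]^2, I[5,5], I[5,6], I[6,6].
HN type (ℓ=6): μ^(1)=14; μ^(2)=9; μ^(3)=4; μ^(4)=-1; μ^(5)=-6; μ^(6)=-36

((0, 0, 0, 1, 1, 0); (0, 0, 0, 0, 1, 1); (0, 0, 0, 0, 0, 1); (0, 2, 0, 0, 0, 0); (0, 1, 1, 0, 0, 0); (1, 0, 0, 0, 0, 0))


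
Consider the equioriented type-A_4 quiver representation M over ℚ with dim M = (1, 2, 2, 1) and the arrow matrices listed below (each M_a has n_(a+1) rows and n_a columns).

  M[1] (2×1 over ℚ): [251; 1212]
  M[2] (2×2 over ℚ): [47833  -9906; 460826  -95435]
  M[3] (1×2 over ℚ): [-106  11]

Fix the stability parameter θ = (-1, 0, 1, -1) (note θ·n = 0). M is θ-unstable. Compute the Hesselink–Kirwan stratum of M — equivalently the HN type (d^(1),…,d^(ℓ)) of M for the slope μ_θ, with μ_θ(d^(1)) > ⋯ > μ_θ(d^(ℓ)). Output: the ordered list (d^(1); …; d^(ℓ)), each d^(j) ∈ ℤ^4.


Interval decomposition of M: I[1,3], I[2,4].
HN type (ℓ=3): μ^(1)=1; μ^(2)=0; μ^(3)=-1

((0, 0, 1, 0); (0, 2, 1, 1); (1, 0, 0, 0))


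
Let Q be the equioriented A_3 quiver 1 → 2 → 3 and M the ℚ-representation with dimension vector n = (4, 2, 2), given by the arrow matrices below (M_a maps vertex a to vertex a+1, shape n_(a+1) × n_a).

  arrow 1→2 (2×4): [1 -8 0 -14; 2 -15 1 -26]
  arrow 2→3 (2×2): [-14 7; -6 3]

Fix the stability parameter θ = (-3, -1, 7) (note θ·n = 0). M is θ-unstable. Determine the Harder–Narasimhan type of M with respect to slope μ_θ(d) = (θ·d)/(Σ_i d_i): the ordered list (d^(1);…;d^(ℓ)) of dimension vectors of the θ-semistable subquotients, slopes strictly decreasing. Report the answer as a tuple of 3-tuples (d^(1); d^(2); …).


Via rank(M_{q-1}∘⋯∘M_p): M ≅ I[1,1]^2, I[1,2], I[1,3], I[3,3].
μ_θ-semistable layers: μ^(1)=7; μ^(2)=-1; μ^(3)=-3

((0, 0, 2); (0, 2, 0); (4, 0, 0))


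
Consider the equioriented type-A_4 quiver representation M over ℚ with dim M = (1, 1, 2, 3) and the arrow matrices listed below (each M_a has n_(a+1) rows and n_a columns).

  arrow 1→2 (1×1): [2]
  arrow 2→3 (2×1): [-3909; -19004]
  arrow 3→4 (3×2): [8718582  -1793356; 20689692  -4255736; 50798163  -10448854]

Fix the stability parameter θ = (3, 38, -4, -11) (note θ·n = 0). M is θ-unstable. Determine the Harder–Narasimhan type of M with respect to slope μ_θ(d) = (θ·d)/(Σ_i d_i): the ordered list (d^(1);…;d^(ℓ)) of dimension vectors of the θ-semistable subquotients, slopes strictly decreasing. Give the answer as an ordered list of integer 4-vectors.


Barcode: M ≅ I[1,4], I[3,3], I[4,4]^2. HN layers by μ_θ (4 steps, strictly decreasing):
  μ^(1)=23/3; μ^(2)=3; μ^(3)=-4; μ^(4)=-11

((0, 1, 1, 1); (1, 0, 0, 0); (0, 0, 1, 0); (0, 0, 0, 2))


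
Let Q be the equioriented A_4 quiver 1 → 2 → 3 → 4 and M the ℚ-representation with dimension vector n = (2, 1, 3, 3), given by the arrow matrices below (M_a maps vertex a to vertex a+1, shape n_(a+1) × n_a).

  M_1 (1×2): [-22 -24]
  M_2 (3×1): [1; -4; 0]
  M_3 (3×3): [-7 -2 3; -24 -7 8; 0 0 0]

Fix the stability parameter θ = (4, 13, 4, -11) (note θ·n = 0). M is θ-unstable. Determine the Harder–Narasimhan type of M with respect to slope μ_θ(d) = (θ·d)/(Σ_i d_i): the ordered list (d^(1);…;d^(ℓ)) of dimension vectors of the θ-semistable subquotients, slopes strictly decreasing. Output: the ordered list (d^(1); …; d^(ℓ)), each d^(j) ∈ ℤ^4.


Interval decomposition of M: I[1,1], I[1,4], I[3,3], I[3,4], I[4,4].
HN type (ℓ=4): μ^(1)=4; μ^(2)=5/2; μ^(3)=-7/2; μ^(4)=-11

((1, 0, 1, 0); (1, 1, 1, 1); (0, 0, 1, 1); (0, 0, 0, 1))


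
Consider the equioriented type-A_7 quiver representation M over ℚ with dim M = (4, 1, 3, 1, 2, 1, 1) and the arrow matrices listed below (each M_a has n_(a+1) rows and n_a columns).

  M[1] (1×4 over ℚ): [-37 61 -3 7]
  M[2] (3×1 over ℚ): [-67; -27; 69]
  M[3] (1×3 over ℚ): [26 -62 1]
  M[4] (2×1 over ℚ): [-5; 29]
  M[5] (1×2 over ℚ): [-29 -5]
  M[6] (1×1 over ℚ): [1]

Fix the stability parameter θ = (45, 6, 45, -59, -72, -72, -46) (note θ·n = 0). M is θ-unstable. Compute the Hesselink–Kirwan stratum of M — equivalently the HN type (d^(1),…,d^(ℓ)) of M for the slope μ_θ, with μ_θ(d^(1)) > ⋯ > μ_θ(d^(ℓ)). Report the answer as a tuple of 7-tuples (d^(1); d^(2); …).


Barcode: M ≅ I[1,1]^3, I[1,5], I[3,3]^2, I[5,7]. HN layers by μ_θ (4 steps, strictly decreasing):
  μ^(1)=45; μ^(2)=-7; μ^(3)=-46; μ^(4)=-72

((3, 0, 2, 0, 0, 0, 0); (1, 1, 1, 1, 1, 0, 0); (0, 0, 0, 0, 0, 0, 1); (0, 0, 0, 0, 1, 1, 0))


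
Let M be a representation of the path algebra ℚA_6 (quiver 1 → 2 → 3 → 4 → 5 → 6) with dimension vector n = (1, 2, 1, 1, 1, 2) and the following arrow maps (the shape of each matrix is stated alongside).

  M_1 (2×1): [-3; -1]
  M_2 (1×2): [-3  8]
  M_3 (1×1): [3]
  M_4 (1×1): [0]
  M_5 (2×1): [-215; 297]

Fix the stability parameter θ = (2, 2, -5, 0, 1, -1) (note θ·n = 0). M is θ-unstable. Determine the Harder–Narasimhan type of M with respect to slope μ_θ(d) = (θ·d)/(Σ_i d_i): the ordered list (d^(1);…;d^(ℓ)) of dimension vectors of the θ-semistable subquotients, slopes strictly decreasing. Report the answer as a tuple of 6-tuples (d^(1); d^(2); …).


Barcode: M ≅ I[1,4], I[2,2], I[5,6], I[6,6]. HN layers by μ_θ (4 steps, strictly decreasing):
  μ^(1)=2; μ^(2)=0; μ^(3)=-1/3; μ^(4)=-1

((0, 1, 0, 0, 0, 0); (0, 0, 0, 1, 1, 1); (1, 1, 1, 0, 0, 0); (0, 0, 0, 0, 0, 1))


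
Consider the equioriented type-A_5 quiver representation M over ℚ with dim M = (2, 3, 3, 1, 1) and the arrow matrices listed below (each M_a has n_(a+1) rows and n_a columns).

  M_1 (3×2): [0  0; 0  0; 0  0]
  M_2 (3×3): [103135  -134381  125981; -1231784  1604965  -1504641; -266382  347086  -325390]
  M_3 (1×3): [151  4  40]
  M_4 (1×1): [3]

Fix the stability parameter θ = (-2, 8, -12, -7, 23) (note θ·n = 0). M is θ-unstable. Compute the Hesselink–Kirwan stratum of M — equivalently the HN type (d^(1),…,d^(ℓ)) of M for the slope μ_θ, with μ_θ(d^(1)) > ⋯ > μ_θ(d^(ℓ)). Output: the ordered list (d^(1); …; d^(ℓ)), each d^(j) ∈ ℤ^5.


Interval decomposition of M: I[1,1]^2, I[2,3]^2, I[2,5].
HN type (ℓ=3): μ^(1)=23; μ^(2)=-2; μ^(3)=-11/3

((0, 0, 0, 0, 1); (2, 2, 2, 0, 0); (0, 1, 1, 1, 0))


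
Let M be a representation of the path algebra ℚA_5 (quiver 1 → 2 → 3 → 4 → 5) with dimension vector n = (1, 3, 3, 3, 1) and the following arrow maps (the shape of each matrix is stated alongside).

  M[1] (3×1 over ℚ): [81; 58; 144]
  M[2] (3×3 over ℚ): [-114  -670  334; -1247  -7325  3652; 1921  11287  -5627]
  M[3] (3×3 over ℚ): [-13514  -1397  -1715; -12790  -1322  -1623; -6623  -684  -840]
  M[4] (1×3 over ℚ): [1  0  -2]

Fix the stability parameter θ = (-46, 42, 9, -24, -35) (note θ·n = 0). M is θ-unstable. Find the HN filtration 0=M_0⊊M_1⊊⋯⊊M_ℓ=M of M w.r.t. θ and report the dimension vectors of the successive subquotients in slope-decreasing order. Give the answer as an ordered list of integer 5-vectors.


Interval decomposition of M: I[1,4], I[2,2], I[2,5], I[3,4].
HN type (ℓ=5): μ^(1)=42; μ^(2)=9; μ^(3)=-2; μ^(4)=-15/2; μ^(5)=-46

((0, 1, 0, 0, 0); (0, 1, 1, 1, 0); (0, 1, 1, 1, 1); (0, 0, 1, 1, 0); (1, 0, 0, 0, 0))


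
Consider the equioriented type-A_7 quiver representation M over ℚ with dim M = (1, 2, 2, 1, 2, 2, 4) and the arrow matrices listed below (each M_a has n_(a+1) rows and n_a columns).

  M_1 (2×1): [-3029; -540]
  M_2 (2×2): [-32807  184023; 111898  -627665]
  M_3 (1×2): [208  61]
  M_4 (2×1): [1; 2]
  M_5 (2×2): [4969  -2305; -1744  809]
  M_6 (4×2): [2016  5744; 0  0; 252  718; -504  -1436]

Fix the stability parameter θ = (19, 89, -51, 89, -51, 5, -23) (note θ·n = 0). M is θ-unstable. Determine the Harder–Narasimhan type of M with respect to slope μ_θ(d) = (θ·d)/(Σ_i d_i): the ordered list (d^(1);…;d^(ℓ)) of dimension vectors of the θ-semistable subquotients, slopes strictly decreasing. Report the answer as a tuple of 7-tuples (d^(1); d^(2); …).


Barcode: M ≅ I[1,6], I[2,3], I[5,7], I[7,7]^3. HN layers by μ_θ (5 steps, strictly decreasing):
  μ^(1)=19; μ^(2)=50/3; μ^(3)=-9; μ^(4)=-23; μ^(5)=-51

((0, 1, 1, 0, 0, 0, 0); (1, 1, 1, 1, 1, 1, 0); (0, 0, 0, 0, 0, 1, 1); (0, 0, 0, 0, 0, 0, 3); (0, 0, 0, 0, 1, 0, 0))
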